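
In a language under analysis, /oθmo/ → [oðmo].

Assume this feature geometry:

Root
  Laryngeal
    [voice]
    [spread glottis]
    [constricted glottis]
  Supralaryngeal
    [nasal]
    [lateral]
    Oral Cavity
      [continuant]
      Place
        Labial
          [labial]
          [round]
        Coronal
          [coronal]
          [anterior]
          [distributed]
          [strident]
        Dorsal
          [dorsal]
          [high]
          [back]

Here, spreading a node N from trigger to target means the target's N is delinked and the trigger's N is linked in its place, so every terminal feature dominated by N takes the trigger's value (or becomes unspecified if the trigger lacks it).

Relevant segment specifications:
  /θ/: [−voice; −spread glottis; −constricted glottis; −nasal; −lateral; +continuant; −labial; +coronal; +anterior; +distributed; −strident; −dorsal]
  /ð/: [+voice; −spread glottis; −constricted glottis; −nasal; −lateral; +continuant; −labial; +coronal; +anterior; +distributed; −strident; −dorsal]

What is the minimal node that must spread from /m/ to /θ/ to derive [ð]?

The alternation /θ/ → [ð] changes [voice] and nothing else.
With a single altered terminal, the smallest constituent that could spread is that terminal — [voice].
[nasal], [coronal] stay as in /θ/ although /m/ differs there, so no node dominating them spread; among the remaining candidates [voice] is the lowest that derives the output.

[voice]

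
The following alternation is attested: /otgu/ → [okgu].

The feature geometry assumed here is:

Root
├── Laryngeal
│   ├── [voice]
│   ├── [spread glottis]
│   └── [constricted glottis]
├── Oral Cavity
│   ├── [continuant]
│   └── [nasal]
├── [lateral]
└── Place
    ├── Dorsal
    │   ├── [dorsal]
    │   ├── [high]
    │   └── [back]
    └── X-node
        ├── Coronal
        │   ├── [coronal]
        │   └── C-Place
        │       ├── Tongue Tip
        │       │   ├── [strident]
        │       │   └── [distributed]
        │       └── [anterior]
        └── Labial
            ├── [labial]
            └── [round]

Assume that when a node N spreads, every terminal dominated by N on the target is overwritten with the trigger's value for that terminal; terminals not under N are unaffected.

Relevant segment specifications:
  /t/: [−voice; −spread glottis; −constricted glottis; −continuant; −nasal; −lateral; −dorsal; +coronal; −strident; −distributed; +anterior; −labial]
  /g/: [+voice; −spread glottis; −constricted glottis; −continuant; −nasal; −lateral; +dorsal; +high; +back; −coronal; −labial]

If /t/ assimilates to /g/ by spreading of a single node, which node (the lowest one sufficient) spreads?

Feature comparison: [coronal], [anterior], [distributed], [strident], [dorsal], [high], [back] differ between /t/ and [k]; the remaining terminals match.
In this geometry the lowest node dominating all of them is Place: every daughter of Place dominates only a proper subset, so no lower node suffices.
Spreading Place from /g/ overwrites each of those terminals with /g/'s values, yielding exactly [k].
Had Root spread, [voice] would have taken /g/'s value; it stays as in /t/, confirming the spreading constituent is exactly Place.

Place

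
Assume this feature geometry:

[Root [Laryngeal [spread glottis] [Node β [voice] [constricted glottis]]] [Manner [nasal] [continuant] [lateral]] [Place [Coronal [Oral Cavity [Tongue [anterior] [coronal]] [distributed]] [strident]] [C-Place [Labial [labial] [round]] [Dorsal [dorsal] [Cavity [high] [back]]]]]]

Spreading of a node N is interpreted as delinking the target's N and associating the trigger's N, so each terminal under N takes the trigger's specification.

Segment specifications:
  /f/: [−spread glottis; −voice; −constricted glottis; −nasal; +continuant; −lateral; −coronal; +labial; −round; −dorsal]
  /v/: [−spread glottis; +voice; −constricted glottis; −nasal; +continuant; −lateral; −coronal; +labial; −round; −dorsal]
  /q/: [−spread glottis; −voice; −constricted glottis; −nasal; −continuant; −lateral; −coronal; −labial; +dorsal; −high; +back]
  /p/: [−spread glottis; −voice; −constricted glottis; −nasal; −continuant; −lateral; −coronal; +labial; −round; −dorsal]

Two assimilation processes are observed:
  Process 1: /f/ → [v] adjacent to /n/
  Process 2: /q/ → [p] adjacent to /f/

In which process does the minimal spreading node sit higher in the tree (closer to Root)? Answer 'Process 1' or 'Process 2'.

Process 1: the feature that changes is [voice]; the minimal node is [voice] (depth 3).
Process 2: the features that change are [labial], [round], [dorsal], [high], [back]; the minimal node is C-Place (depth 2).
Depth 2 < depth 3; Process 2 involves the structurally higher constituent C-Place.

Process 2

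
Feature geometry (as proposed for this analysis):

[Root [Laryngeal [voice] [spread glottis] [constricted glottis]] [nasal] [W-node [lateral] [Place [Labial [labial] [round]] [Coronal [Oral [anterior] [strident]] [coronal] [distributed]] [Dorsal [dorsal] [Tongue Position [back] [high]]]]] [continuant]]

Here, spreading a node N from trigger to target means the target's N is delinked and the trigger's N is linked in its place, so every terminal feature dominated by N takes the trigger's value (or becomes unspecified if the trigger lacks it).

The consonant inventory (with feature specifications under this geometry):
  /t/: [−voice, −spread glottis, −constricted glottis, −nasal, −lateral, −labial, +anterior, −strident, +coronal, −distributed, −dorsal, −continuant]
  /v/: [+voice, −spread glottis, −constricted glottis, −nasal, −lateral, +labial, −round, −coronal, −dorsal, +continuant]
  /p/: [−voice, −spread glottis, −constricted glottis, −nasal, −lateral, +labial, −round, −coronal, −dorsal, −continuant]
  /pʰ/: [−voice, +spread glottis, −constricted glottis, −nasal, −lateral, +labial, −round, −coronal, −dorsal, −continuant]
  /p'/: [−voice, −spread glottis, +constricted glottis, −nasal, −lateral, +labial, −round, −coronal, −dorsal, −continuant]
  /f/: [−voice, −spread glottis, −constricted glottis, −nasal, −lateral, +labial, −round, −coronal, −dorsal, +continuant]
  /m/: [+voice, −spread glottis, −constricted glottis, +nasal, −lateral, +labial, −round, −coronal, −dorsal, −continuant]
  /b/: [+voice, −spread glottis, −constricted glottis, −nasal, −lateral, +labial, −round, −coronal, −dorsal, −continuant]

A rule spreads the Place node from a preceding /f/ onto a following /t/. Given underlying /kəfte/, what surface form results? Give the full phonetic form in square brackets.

[kəfpe]

The Place node dominates the terminals [labial], [round], [anterior], [strident], [coronal], [distributed], [dorsal], [back], [high].
Spreading Place from /f/ onto /t/ replaces those values with /f/'s: [+labial], [−round], [−coronal], [−dorsal]. Features outside Place ([voice], [spread glottis], [constricted glottis], …) stay as in /t/.
Among the inventory, only /p/ has exactly this specification, giving the surface form [kəfpe].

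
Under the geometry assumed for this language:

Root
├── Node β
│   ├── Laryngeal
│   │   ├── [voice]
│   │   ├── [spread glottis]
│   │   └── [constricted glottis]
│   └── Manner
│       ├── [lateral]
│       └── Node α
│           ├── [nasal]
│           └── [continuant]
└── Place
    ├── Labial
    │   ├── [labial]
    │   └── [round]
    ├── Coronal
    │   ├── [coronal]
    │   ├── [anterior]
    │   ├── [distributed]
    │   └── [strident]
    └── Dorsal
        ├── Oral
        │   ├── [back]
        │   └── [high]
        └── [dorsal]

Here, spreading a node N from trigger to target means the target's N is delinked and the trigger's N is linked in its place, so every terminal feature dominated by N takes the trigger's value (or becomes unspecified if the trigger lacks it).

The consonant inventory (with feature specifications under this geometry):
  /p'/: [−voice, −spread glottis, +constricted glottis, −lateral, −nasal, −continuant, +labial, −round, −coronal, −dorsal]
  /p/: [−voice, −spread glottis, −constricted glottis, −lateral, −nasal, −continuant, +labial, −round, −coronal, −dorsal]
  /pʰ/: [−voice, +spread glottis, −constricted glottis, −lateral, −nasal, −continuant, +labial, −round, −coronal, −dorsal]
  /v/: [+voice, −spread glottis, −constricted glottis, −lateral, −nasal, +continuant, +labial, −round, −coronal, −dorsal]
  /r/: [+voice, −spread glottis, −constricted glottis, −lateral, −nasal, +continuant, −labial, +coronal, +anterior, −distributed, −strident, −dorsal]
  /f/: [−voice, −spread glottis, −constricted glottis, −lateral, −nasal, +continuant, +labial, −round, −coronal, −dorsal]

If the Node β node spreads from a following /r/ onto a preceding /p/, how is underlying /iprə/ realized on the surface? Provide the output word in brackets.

The Node β node dominates the terminals [voice], [spread glottis], [constricted glottis], [lateral], [nasal], [continuant].
After delinking /p/'s Node β and linking /r/'s, the affected terminals become [+voice], [−spread glottis], [−constricted glottis], [−lateral], [−nasal], [+continuant]; [labial], [round], [coronal], … (outside Node β) are retained from /p/.
Among the inventory, only /v/ has exactly this specification, giving the surface form [ivrə].

[ivrə]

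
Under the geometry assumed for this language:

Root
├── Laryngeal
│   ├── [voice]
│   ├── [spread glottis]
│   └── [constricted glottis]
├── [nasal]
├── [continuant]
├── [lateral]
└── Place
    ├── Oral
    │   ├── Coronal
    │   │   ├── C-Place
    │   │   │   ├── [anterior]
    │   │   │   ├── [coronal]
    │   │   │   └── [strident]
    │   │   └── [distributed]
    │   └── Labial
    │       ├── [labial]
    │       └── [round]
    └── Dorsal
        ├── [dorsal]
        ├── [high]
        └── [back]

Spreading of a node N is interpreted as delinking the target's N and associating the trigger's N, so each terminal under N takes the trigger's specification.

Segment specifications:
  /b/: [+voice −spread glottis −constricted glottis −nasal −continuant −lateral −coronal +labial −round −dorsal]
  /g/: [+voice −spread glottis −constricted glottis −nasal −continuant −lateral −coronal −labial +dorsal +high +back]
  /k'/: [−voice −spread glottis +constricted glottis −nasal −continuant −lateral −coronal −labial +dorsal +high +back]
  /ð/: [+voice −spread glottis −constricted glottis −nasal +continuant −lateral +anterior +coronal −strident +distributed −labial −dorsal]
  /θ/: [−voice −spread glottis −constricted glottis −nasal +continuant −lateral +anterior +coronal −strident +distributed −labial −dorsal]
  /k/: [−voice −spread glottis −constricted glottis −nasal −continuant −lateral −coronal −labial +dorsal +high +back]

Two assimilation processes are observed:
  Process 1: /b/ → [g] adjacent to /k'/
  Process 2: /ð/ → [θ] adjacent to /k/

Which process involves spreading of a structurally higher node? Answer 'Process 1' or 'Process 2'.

Process 1 alters [labial], [round], [dorsal], [high], [back]; the lowest common ancestor is Place (depth 1 from Root).
Process 2 alters [voice]; the lowest dominating node is [voice] (depth 2 from Root).
Depth 1 < depth 2; Process 1 involves the structurally higher constituent Place.

Process 1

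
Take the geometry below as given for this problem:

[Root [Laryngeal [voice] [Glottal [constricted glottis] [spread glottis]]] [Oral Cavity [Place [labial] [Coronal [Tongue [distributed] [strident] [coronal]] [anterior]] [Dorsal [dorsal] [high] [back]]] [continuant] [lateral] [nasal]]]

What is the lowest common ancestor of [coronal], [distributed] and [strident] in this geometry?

[coronal] lies under Tongue (below Oral Cavity).
[distributed] lies under Tongue (below Oral Cavity).
[strident] lies under Tongue (below Oral Cavity).
The lowest node appearing on every path is Tongue; each proper daughter of Tongue fails to dominate at least one of the listed features.

Tongue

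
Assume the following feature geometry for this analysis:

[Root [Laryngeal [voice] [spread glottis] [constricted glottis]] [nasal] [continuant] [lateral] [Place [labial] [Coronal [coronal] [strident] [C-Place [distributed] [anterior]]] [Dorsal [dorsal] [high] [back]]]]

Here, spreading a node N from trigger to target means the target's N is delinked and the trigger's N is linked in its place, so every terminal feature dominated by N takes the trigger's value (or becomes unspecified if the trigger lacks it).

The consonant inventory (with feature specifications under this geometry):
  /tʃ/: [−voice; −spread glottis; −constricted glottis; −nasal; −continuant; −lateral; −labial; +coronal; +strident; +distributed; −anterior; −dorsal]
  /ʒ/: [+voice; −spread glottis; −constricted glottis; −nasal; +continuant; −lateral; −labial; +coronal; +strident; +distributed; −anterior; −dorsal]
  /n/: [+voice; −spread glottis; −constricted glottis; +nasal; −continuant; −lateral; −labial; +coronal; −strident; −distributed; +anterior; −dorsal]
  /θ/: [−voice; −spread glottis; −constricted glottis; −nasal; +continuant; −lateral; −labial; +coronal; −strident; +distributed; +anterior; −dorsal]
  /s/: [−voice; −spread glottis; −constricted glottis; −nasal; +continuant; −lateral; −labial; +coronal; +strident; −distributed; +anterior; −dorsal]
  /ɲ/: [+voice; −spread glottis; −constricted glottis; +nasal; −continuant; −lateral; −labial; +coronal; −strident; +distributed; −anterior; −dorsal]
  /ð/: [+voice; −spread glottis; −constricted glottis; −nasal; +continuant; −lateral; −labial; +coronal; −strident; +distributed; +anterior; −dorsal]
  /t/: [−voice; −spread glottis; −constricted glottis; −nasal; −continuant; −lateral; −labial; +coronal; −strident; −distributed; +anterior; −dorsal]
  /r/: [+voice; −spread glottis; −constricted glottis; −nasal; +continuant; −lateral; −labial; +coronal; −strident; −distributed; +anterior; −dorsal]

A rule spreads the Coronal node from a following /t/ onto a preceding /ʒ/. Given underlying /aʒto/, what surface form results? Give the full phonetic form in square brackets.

[arto]

The Coronal node dominates the terminals [coronal], [strident], [distributed], [anterior].
After delinking /ʒ/'s Coronal and linking /t/'s, the affected terminals become [+coronal], [−strident], [−distributed], [+anterior]; [voice], [spread glottis], [constricted glottis], … (outside Coronal) are retained from /ʒ/.
Among the inventory, only /r/ has exactly this specification, giving the surface form [arto].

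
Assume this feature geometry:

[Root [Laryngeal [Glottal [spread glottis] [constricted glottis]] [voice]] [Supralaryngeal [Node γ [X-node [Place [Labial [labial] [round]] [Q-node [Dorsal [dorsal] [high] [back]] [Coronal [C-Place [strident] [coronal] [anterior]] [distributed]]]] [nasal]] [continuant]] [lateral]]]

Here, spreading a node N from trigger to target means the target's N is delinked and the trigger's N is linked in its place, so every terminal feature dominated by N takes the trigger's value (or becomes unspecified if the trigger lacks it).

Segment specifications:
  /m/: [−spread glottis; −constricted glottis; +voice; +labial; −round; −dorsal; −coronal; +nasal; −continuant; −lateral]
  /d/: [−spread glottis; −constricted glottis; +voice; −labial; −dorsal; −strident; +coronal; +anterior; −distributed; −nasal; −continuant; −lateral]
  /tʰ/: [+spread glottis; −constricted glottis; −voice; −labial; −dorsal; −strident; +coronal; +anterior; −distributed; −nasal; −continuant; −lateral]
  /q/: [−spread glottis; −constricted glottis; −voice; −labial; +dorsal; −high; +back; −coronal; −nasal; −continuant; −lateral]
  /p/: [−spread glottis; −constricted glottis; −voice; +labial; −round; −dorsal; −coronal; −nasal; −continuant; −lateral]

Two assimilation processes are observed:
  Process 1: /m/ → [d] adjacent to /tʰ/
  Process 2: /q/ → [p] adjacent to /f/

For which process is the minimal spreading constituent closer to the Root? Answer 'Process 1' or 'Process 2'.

Process 1

In Process 1, [nasal], [labial], [round], [coronal], [anterior], [distributed], [strident] change, so the minimal spreading node is X-node at depth 3.
Process 2: the features that change are [labial], [round], [dorsal], [high], [back]; the minimal node is Place (depth 4).
Depth 3 < depth 4; Process 1 involves the structurally higher constituent X-node.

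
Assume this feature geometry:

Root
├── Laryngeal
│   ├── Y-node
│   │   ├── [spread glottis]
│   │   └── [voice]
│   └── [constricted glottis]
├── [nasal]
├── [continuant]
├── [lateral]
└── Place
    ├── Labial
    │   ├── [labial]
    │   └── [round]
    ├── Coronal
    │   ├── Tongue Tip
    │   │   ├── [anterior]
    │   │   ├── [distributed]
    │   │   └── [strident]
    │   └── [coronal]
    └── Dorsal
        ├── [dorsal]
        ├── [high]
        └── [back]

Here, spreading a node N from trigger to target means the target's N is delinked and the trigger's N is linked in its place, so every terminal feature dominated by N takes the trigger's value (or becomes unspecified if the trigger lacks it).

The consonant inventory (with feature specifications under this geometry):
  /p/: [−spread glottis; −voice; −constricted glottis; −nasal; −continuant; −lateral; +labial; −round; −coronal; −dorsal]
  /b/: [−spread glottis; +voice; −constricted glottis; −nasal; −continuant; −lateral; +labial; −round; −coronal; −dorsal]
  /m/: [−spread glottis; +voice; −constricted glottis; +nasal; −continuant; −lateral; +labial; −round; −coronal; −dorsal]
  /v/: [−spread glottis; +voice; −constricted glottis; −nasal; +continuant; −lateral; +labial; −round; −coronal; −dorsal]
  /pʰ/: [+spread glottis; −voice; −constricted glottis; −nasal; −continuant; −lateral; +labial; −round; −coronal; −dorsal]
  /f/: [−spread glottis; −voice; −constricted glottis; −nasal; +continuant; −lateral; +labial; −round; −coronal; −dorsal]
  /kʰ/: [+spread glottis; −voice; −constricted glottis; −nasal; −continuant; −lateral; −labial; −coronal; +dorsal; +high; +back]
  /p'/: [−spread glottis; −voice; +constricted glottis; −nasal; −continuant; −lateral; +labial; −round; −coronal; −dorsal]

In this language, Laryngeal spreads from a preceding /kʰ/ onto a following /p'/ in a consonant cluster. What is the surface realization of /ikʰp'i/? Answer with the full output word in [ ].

[ikʰpʰi]

Terminals under Laryngeal in this geometry: [spread glottis], [voice], [constricted glottis].
After delinking /p'/'s Laryngeal and linking /kʰ/'s, the affected terminals become [+spread glottis], [−voice], [−constricted glottis]; [nasal], [continuant], [lateral], … (outside Laryngeal) are retained from /p'/.
Among the inventory, only /pʰ/ has exactly this specification, giving the surface form [ikʰpʰi].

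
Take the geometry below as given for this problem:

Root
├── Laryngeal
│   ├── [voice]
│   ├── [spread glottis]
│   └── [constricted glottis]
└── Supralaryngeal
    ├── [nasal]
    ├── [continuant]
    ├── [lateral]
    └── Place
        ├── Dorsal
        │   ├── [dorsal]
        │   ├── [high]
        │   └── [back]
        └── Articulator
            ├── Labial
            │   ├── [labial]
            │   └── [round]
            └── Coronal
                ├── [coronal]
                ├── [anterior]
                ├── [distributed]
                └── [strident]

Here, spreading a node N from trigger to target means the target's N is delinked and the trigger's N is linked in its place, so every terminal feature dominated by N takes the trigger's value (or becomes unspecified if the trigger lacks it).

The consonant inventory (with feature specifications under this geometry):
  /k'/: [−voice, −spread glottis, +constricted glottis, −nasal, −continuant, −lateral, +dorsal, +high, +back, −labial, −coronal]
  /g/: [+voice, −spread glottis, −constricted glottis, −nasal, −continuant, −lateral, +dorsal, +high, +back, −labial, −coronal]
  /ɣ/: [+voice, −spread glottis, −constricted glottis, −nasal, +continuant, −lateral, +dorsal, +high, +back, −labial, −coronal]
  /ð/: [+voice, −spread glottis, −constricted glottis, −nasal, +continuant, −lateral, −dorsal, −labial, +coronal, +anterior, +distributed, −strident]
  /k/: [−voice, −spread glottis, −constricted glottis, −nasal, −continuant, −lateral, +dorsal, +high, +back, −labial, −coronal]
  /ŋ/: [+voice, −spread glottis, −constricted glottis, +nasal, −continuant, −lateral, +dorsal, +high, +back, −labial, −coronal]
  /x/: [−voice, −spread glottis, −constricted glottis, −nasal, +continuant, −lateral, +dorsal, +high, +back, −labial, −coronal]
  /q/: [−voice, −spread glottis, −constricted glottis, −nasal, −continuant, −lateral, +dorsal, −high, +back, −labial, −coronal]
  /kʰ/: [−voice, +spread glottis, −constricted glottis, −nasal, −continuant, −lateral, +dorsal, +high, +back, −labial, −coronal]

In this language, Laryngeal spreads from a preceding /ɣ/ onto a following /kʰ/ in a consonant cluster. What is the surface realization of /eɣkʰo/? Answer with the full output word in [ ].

[eɣgo]

Laryngeal immediately or transitively dominates [voice], [spread glottis], [constricted glottis].
Spreading Laryngeal from /ɣ/ onto /kʰ/ replaces those values with /ɣ/'s: [+voice], [−spread glottis], [−constricted glottis]. Features outside Laryngeal ([nasal], [continuant], [lateral], …) stay as in /kʰ/.
The resulting bundle matches /g/ in the inventory; substituting it for /kʰ/ gives [eɣgo].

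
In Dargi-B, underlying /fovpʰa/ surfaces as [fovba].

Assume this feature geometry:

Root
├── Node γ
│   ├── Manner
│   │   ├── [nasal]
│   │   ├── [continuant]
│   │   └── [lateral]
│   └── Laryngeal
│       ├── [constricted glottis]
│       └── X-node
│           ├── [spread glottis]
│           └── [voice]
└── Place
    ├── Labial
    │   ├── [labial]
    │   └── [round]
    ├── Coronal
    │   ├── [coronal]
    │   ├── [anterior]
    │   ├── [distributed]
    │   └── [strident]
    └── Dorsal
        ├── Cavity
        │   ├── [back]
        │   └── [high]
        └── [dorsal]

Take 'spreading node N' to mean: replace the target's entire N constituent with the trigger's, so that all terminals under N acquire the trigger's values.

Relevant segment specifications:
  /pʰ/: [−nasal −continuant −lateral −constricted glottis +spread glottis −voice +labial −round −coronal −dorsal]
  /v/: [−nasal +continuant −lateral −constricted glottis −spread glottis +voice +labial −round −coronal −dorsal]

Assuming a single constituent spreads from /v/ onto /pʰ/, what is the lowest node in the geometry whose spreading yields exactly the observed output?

X-node

Comparing /pʰ/ with its surface form [b], the features that change are [voice], [spread glottis].
In this geometry the lowest node dominating all of them is X-node: every daughter of X-node dominates only a proper subset, so no lower node suffices.
Spreading X-node from /v/ overwrites each of those terminals with /v/'s values, yielding exactly [b].
[continuant] stays as in /pʰ/ although /v/ differs there, so no node dominating it spread; among the remaining candidates X-node is the lowest that derives the output.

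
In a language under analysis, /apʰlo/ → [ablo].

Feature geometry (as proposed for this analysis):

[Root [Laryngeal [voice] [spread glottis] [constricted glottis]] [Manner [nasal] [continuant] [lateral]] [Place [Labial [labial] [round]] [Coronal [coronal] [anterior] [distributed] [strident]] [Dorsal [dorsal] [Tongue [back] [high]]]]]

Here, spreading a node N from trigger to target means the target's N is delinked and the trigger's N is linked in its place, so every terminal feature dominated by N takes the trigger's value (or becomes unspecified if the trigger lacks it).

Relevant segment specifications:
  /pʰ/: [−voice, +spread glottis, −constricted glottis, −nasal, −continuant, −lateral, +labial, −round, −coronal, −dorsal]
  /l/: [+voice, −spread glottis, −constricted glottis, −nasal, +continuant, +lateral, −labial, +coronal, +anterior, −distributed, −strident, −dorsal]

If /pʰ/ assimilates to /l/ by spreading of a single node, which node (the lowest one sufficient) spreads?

Laryngeal

The alternation /pʰ/ → [b] changes [voice], [spread glottis] and nothing else.
These terminals are all dominated by Laryngeal, and no proper subconstituent of Laryngeal covers them all; Laryngeal is their lowest common ancestor.
Delinking /pʰ/'s Laryngeal and associating /l/'s Laryngeal gives precisely the feature bundle of [b].
[labial], [lateral] — on which /l/ differs from /pʰ/ — are unchanged, so Root cannot have spread; the constituent is no larger than Laryngeal.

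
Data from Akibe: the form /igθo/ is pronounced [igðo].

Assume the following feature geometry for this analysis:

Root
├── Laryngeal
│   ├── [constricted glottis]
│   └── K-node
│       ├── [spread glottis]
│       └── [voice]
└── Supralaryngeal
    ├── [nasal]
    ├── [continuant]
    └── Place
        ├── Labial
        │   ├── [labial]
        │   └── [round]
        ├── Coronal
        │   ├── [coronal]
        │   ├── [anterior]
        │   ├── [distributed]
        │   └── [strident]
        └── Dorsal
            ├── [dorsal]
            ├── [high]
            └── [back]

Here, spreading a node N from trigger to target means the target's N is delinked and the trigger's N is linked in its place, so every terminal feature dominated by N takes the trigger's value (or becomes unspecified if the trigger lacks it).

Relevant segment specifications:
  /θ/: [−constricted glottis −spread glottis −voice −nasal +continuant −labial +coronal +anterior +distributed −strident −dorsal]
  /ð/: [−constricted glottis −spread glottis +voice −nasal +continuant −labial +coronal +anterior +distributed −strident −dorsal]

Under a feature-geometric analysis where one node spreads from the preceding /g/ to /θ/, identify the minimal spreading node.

[voice]

The alternation /θ/ → [ð] changes [voice] and nothing else.
Only a single terminal changes, and /g/ supplies the new value, so [voice] itself is the minimal spreading constituent.
Features on which the two segments disagree outside [voice], such as [dorsal], [continuant], are unchanged — nothing dominating them spread, and [voice] is the minimal sufficient constituent.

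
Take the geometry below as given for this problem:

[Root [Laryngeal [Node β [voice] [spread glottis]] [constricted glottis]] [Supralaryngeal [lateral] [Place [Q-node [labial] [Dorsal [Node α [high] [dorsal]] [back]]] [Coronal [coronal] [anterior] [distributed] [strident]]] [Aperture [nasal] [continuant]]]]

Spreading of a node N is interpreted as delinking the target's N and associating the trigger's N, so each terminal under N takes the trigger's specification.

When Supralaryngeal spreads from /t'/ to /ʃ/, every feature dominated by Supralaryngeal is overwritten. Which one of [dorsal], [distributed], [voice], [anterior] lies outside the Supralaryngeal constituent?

The terminals dominated by Supralaryngeal are [lateral], [labial], [high], [dorsal], [back], [coronal], [anterior], [distributed], [strident], [nasal], [continuant].
[distributed], [dorsal], [anterior] all lie under Supralaryngeal, so they are overwritten when Supralaryngeal spreads.
[voice] attaches under Node β, not under Supralaryngeal, so /ʃ/ retains its own value for [voice].

[voice]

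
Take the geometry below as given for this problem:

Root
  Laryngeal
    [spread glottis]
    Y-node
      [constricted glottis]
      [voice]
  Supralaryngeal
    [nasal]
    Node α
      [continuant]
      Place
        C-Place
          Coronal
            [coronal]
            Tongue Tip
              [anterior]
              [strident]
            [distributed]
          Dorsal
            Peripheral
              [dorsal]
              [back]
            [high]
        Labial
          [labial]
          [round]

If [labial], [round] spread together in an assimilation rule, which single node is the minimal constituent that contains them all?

Labial

[labial]: Root / Supralaryngeal / Node α / Place / Labial / [labial].
[round]: Root / Supralaryngeal / Node α / Place / Labial / [round].
The lowest node appearing on every path is Labial; each proper daughter of Labial fails to dominate at least one of the listed features.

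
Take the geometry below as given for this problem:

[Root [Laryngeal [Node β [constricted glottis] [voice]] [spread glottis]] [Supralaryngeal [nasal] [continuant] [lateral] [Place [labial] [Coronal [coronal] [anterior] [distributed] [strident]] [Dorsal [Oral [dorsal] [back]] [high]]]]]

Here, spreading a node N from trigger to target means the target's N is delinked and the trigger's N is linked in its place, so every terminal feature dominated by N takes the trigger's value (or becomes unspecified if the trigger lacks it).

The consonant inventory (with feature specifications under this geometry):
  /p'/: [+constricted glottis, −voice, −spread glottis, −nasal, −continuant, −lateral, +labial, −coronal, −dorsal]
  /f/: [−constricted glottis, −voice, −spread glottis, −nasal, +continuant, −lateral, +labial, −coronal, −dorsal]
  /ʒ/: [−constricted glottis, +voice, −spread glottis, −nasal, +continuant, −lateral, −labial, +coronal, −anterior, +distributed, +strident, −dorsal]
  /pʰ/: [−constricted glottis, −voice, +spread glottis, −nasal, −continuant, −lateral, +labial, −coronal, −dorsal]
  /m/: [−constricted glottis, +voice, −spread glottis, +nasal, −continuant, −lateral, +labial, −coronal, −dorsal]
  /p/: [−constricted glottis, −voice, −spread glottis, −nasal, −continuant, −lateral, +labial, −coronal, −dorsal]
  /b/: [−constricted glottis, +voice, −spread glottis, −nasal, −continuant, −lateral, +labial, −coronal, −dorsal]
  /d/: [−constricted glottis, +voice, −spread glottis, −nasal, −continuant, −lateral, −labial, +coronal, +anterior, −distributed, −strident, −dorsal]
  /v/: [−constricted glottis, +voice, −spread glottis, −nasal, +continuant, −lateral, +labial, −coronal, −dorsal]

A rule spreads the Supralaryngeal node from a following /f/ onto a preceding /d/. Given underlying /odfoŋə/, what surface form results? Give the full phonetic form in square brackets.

The Supralaryngeal node dominates the terminals [nasal], [continuant], [lateral], [labial], [coronal], [anterior], [distributed], [strident], [dorsal], [back], [high].
The target acquires /f/'s values for everything under Supralaryngeal — [−nasal], [+continuant], [−lateral], [+labial], [−coronal], [−dorsal] — while keeping its own [constricted glottis], [voice], [spread glottis].
This feature bundle is that of [v], so /odfoŋə/ surfaces as [ovfoŋə].

[ovfoŋə]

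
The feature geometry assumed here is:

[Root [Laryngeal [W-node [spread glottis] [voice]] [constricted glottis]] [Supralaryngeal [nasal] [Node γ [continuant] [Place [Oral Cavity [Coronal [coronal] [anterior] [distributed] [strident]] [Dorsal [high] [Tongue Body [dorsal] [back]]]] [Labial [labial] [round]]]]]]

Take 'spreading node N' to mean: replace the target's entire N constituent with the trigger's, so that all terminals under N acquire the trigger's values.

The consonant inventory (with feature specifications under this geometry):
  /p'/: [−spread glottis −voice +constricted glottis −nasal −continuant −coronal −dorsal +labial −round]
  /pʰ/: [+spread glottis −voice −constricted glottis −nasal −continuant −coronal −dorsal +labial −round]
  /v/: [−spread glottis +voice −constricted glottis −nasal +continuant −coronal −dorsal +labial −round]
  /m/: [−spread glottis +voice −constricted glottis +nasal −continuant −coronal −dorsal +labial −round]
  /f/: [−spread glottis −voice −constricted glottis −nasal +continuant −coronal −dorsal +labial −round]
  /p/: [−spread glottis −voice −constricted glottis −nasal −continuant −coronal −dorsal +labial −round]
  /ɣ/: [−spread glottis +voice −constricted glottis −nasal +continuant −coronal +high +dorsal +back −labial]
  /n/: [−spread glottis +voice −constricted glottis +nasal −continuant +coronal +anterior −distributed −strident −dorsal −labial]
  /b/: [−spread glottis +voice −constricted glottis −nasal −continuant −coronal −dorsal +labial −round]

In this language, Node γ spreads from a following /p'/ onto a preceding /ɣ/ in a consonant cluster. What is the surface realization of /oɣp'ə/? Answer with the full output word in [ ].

[obp'ə]

Node γ immediately or transitively dominates [continuant], [coronal], [anterior], [distributed], [strident], [high], [dorsal], [back], [labial], [round].
The target acquires /p'/'s values for everything under Node γ — [−continuant], [−coronal], [−dorsal], [+labial], [−round] — while keeping its own [spread glottis], [voice], [constricted glottis], ….
Among the inventory, only /b/ has exactly this specification, giving the surface form [obp'ə].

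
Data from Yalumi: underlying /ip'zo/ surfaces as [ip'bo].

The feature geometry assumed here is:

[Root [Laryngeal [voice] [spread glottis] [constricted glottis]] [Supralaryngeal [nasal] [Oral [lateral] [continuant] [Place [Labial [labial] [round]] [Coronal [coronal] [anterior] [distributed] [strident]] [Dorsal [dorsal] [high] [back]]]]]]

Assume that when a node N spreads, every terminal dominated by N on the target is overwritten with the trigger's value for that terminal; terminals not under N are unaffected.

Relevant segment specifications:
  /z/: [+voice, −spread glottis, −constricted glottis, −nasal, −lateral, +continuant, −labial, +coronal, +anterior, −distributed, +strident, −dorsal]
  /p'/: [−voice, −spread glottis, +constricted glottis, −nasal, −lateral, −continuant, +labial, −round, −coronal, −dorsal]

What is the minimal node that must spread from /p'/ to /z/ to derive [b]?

/z/ and [b] differ in [continuant], [labial], [round], [coronal], [anterior], [distributed], [strident]; every other specified feature is identical.
The smallest constituent containing every changed terminal is Oral — each of its daughters lacks at least one of the affected features.
Delinking /z/'s Oral and associating /p'/'s Oral gives precisely the feature bundle of [b].
[voice], [constricted glottis] stay as in /z/ although /p'/ differs there, so no node dominating them spread; among the remaining candidates Oral is the lowest that derives the output.

Oral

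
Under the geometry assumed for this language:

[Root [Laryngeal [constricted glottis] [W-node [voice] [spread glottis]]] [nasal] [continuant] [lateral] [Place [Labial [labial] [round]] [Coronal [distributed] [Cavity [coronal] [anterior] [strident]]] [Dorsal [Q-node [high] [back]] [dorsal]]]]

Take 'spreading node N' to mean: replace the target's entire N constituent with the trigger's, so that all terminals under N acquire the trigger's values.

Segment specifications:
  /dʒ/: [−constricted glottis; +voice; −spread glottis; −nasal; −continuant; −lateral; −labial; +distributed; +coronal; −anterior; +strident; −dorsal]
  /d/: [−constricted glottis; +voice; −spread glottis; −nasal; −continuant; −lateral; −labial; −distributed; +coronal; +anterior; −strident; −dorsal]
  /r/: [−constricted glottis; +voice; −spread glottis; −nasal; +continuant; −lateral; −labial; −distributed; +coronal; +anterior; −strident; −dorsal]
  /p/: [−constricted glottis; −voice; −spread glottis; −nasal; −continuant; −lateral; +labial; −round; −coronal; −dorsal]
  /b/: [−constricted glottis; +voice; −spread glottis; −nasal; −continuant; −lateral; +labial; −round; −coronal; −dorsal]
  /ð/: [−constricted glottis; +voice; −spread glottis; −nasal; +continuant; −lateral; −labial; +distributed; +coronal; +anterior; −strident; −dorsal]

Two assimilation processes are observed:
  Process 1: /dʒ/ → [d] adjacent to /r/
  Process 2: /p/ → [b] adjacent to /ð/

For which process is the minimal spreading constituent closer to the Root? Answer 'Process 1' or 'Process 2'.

Process 1

Process 1: the features that change are [anterior], [distributed], [strident]; the minimal node is Coronal (depth 2).
In Process 2, [voice] changes, so the minimal spreading node is [voice] at depth 3.
Coronal (depth 2) sits above [voice] (depth 3), making Process 1 the one with the higher spreading node.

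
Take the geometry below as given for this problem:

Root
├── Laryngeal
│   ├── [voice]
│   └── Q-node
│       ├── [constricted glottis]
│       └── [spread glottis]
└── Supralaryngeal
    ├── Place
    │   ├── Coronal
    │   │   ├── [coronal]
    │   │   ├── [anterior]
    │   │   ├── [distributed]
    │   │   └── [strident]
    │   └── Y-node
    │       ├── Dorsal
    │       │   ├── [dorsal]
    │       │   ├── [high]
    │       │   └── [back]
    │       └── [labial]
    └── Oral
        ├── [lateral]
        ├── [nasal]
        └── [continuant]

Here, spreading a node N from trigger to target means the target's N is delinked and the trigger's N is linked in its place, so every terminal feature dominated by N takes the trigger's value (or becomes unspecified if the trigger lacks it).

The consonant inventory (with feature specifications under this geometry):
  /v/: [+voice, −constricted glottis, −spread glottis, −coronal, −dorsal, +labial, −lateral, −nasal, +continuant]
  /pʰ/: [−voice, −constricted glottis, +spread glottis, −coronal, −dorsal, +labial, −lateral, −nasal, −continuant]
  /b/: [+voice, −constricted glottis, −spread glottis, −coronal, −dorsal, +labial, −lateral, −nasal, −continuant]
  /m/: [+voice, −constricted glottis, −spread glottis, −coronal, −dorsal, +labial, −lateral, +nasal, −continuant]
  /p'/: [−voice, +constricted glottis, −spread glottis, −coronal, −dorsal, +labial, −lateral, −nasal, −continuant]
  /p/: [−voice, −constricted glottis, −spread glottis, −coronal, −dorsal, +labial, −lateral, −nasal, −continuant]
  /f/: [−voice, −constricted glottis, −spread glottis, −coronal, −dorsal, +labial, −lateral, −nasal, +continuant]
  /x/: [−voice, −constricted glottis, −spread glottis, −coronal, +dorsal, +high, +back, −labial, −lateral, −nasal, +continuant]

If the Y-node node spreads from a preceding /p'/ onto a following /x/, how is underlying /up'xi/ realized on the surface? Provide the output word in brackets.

Terminals under Y-node in this geometry: [dorsal], [high], [back], [labial].
Spreading Y-node from /p'/ onto /x/ replaces those values with /p'/'s: [−dorsal], [+labial]. Features outside Y-node ([voice], [constricted glottis], [spread glottis], …) stay as in /x/.
Among the inventory, only /f/ has exactly this specification, giving the surface form [up'fi].

[up'fi]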